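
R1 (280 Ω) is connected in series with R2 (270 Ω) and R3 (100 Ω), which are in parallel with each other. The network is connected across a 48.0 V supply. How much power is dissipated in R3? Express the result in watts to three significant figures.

0.985 W

Reduce the parallel pair to R_p first; the network is then a simple series string.
R_p = (270×100)/(270+100) = 72.97 Ω
R_total = 280 + 72.97 = 353.0 Ω
I = V / R_total = 48.0 / 353.0 = 0.1360 A
Voltage across the parallel pair: V_p = I × R_p = 0.1360 × 72.97 = 9.923 V
R3 sees V_p directly, so P = V_p² / R3.
P_R3 = (9.923)² / 100 = 0.9847 W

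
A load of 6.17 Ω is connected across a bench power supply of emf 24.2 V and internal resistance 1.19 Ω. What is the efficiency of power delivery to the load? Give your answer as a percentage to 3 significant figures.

Both r and R carry the same current, so the power split is just the resistance split: η = R/(R+r).
η = R / (R + r) = 6.17 / (6.17 + 1.19) = 0.8383

83.8 %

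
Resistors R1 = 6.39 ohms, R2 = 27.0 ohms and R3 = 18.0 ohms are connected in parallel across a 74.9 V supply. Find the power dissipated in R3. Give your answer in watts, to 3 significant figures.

312 W

Every branch has 74.9 V across it, so for R3 the power is simply V²/R.
P_R3 = V² / R3 = (74.9)² / 18.0 Ω = 311.7 W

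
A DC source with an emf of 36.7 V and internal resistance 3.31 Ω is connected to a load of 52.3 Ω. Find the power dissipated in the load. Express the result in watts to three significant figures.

22.8 W

The internal resistance and the load are in series, so the same I flows through both; get I from ε/(r+R), then I²R for the load.
I = ε / (r + R) = 36.7 / (3.31 + 52.3) = 0.6600 A
P_load = I² R = (0.6600)² × 52.3 = 22.78 W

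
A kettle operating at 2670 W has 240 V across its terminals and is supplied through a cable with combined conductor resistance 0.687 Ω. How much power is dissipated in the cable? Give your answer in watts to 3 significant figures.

85.0 W

Only the current and the line resistance are needed for the I²R loss.
I = P / V = 2670 / 240 = 11.12 A through the cable.
P_line = I² R_line = (11.12)² × 0.687 = 85.03 W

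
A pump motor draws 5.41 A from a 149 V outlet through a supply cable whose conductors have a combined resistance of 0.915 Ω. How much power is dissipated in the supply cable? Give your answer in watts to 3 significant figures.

26.8 W

Line loss is just I²R for the cable — we know both I and R_line directly.
The supply cable carries the full 5.41 A.
P_line = I² R_line = (5.410)² × 0.915 = 26.78 W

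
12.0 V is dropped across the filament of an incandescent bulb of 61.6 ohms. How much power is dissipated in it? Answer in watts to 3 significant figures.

With V across and R both known, P = V²/R gives the dissipation directly.
P = (12.0 V)² / 61.6 Ω = 2.338 W

2.34 W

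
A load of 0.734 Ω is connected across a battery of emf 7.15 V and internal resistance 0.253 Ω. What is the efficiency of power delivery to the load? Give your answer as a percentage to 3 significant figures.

Both r and R carry the same current, so the power split is just the resistance split: η = R/(R+r).
η = R / (R + r) = 0.734 / (0.734 + 0.253) = 0.7437

74.4 %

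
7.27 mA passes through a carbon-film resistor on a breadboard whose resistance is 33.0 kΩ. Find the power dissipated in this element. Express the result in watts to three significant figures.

Knowing I and R, the power is just I²R — no need to find V first.
P = (0.007270 A)² × 33000 Ω = 1.744 W

1.74 W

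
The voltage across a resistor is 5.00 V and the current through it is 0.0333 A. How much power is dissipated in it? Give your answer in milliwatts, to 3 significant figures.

166 mW

Since both terminal voltage and current are stated, P = V I gives the power in one step.
P = 5.00 V × 0.03330 A = 0.1665 W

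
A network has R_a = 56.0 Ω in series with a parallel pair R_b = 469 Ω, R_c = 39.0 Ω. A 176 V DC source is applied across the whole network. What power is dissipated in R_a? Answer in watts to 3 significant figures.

205 W

Collapse R_b‖R_c to a single equivalent, reducing the network to two series elements.
R_p = (469×39.0)/(469+39.0) = 36.01 Ω
R_total = 56.0 + 36.01 = 92.01 Ω
I = V / R_total = 176 / 92.01 = 1.913 A
The full supply current passes through R_a: P = I²R.
P_R_a = (1.913)² × 56.0 = 204.9 W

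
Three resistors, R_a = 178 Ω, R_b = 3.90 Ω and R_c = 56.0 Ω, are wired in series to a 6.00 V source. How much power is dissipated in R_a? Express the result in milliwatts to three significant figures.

113 mW

In a series string the same current flows through every resistor — find that current, then P = I²R for the one we want.
R_total = 178 + 3.90 + 56.0 = 237.9 Ω
I = V / R_total = 6.00 / 237.9 = 0.02522 A
P_R_a = I² × R_a = (0.02522)² × 178 = 0.1132 W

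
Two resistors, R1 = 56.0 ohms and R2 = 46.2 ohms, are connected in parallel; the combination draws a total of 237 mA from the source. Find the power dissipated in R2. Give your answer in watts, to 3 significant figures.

The branches share the same voltage, but only the total current is given — find V from the equivalent resistance first.
1/R_eq = 1/56.0 + 1/46.2 ⇒ R_eq = 25.32 Ω
V = I_total × R_eq = 0.2370 × 25.32 = 6.000 V
P_R2 = V² / R2 = (6.000)² / 46.2 = 0.7791 W

0.779 W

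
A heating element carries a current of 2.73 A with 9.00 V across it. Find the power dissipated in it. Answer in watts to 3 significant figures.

With V and I both given, power follows immediately from P = V I.
P = 9.00 V × 2.730 A = 24.57 W

24.6 W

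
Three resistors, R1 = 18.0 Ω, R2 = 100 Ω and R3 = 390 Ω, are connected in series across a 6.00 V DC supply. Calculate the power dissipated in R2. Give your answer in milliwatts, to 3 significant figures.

Series elements share the same current, so find I first, then use P = I²R.
R_total = 18.0 + 100 + 390 = 508.0 Ω
I = V / R_total = 6.00 / 508.0 = 0.01181 A
P_R2 = I² × R2 = (0.01181)² × 100 = 0.01395 W

14.0 mW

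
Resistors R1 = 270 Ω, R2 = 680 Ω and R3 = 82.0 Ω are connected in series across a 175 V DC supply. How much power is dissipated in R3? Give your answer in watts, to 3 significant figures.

2.36 W

In a series string the same current flows through every resistor — find that current, then P = I²R for the one we want.
R_total = 270 + 680 + 82.0 = 1032 Ω
I = V / R_total = 175 / 1032 = 0.1696 A
P_R3 = I² × R3 = (0.1696)² × 82.0 = 2.358 W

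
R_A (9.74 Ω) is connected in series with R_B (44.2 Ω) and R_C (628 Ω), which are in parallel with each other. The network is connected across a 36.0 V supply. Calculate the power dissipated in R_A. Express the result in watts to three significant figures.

4.85 W

Reduce the parallel pair to R_p first; the network is then a simple series string.
R_p = (44.2×628)/(44.2+628) = 41.29 Ω
R_total = 9.74 + 41.29 = 51.03 Ω
I = V / R_total = 36.0 / 51.03 = 0.7054 A
The full supply current passes through R_A: P = I²R.
P_R_A = (0.7054)² × 9.74 = 4.847 W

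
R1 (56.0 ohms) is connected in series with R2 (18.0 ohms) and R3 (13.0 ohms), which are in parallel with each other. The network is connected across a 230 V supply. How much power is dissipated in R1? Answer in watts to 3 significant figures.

First combine the parallel branches into one equivalent R_p, then R1 + R_p is a series pair.
R_p = (18.0×13.0)/(18.0+13.0) = 7.548 Ω
R_total = 56.0 + 7.548 = 63.55 Ω
I = V / R_total = 230 / 63.55 = 3.619 A
R1 is in the main series path, so its power is I²R1.
P_R1 = (3.619)² × 56.0 = 733.6 W

734 W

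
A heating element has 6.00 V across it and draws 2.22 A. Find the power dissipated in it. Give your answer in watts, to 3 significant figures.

V and I are known directly — P = V I, no intermediate step needed.
P = 6.00 V × 2.220 A = 13.32 W

13.3 W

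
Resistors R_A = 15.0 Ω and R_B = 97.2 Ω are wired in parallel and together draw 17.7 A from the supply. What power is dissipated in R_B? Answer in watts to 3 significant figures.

544 W

Parallel branches share V, not I — compute V via R_eq, then use V²/R for the target branch.
1/R_eq = 1/15.0 + 1/97.2 ⇒ R_eq = 12.99 Ω
V = I_total × R_eq = 17.70 × 12.99 = 230.0 V
P_R_B = V² / R_B = (230.0)² / 97.2 = 544.3 W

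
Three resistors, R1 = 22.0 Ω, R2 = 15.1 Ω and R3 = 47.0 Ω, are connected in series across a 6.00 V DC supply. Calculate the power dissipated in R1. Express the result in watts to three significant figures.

0.112 W

Since the resistors are in series they all carry the loop current I = V/R_total; the power in any one is I²R.
R_total = 22.0 + 15.1 + 47.0 = 84.10 Ω
I = V / R_total = 6.00 / 84.10 = 0.07134 A
P_R1 = I² × R1 = (0.07134)² × 22.0 = 0.1120 W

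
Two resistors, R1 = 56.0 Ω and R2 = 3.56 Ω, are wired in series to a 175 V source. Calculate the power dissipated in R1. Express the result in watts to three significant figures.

Since the resistors are in series they all carry the loop current I = V/R_total; the power in any one is I²R.
R_total = 56.0 + 3.56 = 59.56 Ω
I = V / R_total = 175 / 59.56 = 2.938 A
P_R1 = I² × R1 = (2.938)² × 56.0 = 483.5 W

483 W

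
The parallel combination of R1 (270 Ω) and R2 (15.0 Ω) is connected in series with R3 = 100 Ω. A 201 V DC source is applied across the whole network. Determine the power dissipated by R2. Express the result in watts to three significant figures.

First find R_p for the parallel pair, then treat R_p + R3 as a series loop.
R_p = (270×15.0)/(270+15.0) = 14.21 Ω
R_total = R_p + 100 = 14.21 + 100 = 114.2 Ω
I = V / R_total = 201 / 114.2 = 1.760 A
Voltage across the parallel pair: V_p = I × R_p = 1.760 × 14.21 = 25.01 V
R2 sits across V_p; its power is V_p²/R.
P_R2 = (25.01)² / 15.0 = 41.70 W

41.7 W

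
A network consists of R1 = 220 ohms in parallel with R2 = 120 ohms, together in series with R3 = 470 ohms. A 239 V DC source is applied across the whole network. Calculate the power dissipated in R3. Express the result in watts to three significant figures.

First find R_p for the parallel pair, then treat R_p + R3 as a series loop.
R_p = (220×120)/(220+120) = 77.65 Ω
R_total = R_p + 470 = 77.65 + 470 = 547.6 Ω
I = V / R_total = 239 / 547.6 = 0.4364 A
R3 carries the full series current, so P = I²R.
P_R3 = (0.4364)² × 470 = 89.51 W

89.5 W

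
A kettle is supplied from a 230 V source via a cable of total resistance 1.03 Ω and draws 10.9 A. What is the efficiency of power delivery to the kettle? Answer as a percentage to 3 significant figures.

The cable carries the full 10.9 A.
P_line = I² R_line = (10.90)² × 1.03 = 122.4 W
P_source = V I = 230 × 10.90 = 2507 W; P_load = 2385 W
η = P_load / P_source = 2385 / 2507 = 0.9512

95.1 %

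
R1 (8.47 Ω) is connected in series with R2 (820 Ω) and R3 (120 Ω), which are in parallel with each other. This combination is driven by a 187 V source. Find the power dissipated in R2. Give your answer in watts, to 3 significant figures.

36.5 W

Reduce the parallel pair to R_p first; the network is then a simple series string.
R_p = (820×120)/(820+120) = 104.7 Ω
R_total = 8.47 + 104.7 = 113.2 Ω
I = V / R_total = 187 / 113.2 = 1.653 A
Voltage across the parallel pair: V_p = I × R_p = 1.653 × 104.7 = 173.0 V
R2 sees V_p directly, so P = V_p² / R2.
P_R2 = (173.0)² / 820 = 36.50 W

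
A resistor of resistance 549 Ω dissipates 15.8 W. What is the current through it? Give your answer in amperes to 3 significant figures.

0.170 A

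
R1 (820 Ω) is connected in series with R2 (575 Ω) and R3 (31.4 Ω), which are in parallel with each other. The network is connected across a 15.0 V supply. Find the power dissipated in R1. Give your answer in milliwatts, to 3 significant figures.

255 mW

First combine the parallel branches into one equivalent R_p, then R1 + R_p is a series pair.
R_p = (575×31.4)/(575+31.4) = 29.77 Ω
R_total = 820 + 29.77 = 849.8 Ω
I = V / R_total = 15.0 / 849.8 = 0.01765 A
All the current flows through R1; use P = I²R.
P_R1 = (0.01765)² × 820 = 0.2555 W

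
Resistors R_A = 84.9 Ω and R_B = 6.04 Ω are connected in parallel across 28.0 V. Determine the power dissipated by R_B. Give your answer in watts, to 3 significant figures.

Each parallel branch sees the full supply voltage, so P = V²/R applies directly to the target branch.
P_R_B = V² / R_B = (28.0)² / 6.04 Ω = 129.8 W

130 W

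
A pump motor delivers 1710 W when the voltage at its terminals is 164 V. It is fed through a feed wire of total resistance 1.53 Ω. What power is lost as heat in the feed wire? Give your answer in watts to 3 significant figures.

Only the current and the line resistance are needed for the I²R loss.
I = P / V = 1710 / 164 = 10.43 A through the feed wire.
P_line = I² R_line = (10.43)² × 1.53 = 166.3 W

166 W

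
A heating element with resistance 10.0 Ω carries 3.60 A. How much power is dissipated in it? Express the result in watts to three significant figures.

130 W

With I and R stated, P = I²R applies in one step.
P = (3.600 A)² × 10.0 Ω = 129.6 W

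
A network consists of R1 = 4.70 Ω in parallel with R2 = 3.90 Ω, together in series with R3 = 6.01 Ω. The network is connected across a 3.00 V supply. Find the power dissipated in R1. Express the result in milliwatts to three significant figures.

Reduce the parallel combination to a single R_p; the circuit then becomes R_p in series with the remaining resistor.
R_p = (4.70×3.90)/(4.70+3.90) = 2.131 Ω
R_total = R_p + 6.01 = 2.131 + 6.01 = 8.141 Ω
I = V / R_total = 3.00 / 8.141 = 0.3685 A
Voltage across the parallel pair: V_p = I × R_p = 0.3685 × 2.131 = 0.7854 V
R1 has V_p across it, so P = V_p²/R1.
P_R1 = (0.7854)² / 4.70 = 0.1312 W

131 mW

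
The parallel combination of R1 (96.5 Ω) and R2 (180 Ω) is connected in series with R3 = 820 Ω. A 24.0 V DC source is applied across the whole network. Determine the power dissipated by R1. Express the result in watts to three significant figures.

Collapse the R1‖R2 pair into one equivalent R_p; then R_p and R3 form a series string.
R_p = (96.5×180)/(96.5+180) = 62.82 Ω
R_total = R_p + 820 = 62.82 + 820 = 882.8 Ω
I = V / R_total = 24.0 / 882.8 = 0.02719 A
Voltage across the parallel pair: V_p = I × R_p = 0.02719 × 62.82 = 1.708 V
Use P = V²/R for R1 with V = V_p.
P_R1 = (1.708)² / 96.5 = 0.03022 W

0.0302 W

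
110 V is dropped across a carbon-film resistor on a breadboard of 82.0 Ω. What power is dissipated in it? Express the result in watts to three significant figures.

148 W

We know the drop across the element and its resistance — P = V²/R, one step.
P = (110 V)² / 82.0 Ω = 147.6 W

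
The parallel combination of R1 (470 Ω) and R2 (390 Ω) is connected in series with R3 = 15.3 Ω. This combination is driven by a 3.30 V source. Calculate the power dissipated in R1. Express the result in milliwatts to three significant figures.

First find R_p for the parallel pair, then treat R_p + R3 as a series loop.
R_p = (470×390)/(470+390) = 213.1 Ω
R_total = R_p + 15.3 = 213.1 + 15.3 = 228.4 Ω
I = V / R_total = 3.30 / 228.4 = 0.01445 A
Voltage across the parallel pair: V_p = I × R_p = 0.01445 × 213.1 = 3.079 V
R1 sits across V_p; its power is V_p²/R.
P_R1 = (3.079)² / 470 = 0.02017 W

20.2 mW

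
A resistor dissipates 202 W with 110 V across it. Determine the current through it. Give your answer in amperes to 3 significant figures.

From P = V I = I²R = V²/R, with the two given quantities we get I = P / V.
I = 202 / 110 = 1.836 A

1.84 A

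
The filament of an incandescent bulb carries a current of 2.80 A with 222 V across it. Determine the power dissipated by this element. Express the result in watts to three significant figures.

V and I are known directly — P = V I, no intermediate step needed.
P = 222 V × 2.800 A = 621.6 W

622 W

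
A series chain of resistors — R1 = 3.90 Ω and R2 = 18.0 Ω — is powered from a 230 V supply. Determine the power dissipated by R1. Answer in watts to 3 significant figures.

430 W

The current is common to all series resistors; compute it, then apply P = I²R for the target.
R_total = 3.90 + 18.0 = 21.90 Ω
I = V / R_total = 230 / 21.90 = 10.50 A
P_R1 = I² × R1 = (10.50)² × 3.90 = 430.2 W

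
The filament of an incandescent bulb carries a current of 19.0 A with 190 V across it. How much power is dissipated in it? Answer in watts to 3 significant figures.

With V and I both given, power follows immediately from P = V I.
P = 190 V × 19.00 A = 3610 W

3610 W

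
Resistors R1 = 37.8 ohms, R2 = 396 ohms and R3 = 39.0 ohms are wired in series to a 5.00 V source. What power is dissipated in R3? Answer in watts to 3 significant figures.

0.00436 W

In a series string the same current flows through every resistor — find that current, then P = I²R for the one we want.
R_total = 37.8 + 396 + 39.0 = 472.8 Ω
I = V / R_total = 5.00 / 472.8 = 0.01058 A
P_R3 = I² × R3 = (0.01058)² × 39.0 = 0.004362 W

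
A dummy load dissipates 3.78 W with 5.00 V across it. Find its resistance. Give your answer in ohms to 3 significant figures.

Inverting the appropriate power form: R = V² / P.
R = (5.00)² / 3.78 = 6.614 Ω

6.61 Ω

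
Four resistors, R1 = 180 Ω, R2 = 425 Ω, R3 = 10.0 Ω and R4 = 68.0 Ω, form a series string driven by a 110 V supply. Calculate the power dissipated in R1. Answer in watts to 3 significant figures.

The current is common to all series resistors; compute it, then apply P = I²R for the target.
R_total = 180 + 425 + 10.0 + 68.0 = 683.0 Ω
I = V / R_total = 110 / 683.0 = 0.1611 A
P_R1 = I² × R1 = (0.1611)² × 180 = 4.669 W

4.67 W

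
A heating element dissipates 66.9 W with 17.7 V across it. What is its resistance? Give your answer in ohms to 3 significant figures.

4.68 Ω

The two known quantities fix the third via R = V² / P.
R = (17.7)² / 66.9 = 4.683 Ω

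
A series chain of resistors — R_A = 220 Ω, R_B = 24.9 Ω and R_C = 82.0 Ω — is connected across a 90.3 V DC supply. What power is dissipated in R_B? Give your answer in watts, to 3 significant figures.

1.90 W

In a series string the same current flows through every resistor — find that current, then P = I²R for the one we want.
R_total = 220 + 24.9 + 82.0 = 326.9 Ω
I = V / R_total = 90.3 / 326.9 = 0.2762 A
P_R_B = I² × R_B = (0.2762)² × 24.9 = 1.900 W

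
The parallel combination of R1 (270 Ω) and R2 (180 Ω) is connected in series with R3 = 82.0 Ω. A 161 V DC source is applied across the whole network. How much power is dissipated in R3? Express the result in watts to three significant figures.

58.9 W

First find R_p for the parallel pair, then treat R_p + R3 as a series loop.
R_p = (270×180)/(270+180) = 108.0 Ω
R_total = R_p + 82.0 = 108.0 + 82.0 = 190.0 Ω
I = V / R_total = 161 / 190.0 = 0.8474 A
All the supply current flows through R3; use P = I²R3.
P_R3 = (0.8474)² × 82.0 = 58.88 W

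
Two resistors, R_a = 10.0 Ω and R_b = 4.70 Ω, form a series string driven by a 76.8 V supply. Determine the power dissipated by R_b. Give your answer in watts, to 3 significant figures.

Every series element carries the same I. Get I from the total resistance, then P = I² × R_b.
R_total = 10.0 + 4.70 = 14.70 Ω
I = V / R_total = 76.8 / 14.70 = 5.224 A
P_R_b = I² × R_b = (5.224)² × 4.70 = 128.3 W

128 W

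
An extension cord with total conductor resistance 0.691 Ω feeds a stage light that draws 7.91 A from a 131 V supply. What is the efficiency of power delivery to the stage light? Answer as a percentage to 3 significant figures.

The extension cord carries the full 7.91 A.
P_line = I² R_line = (7.910)² × 0.691 = 43.23 W
P_source = V I = 131 × 7.910 = 1036 W; P_load = 993.0 W
η = P_load / P_source = 993.0 / 1036 = 0.9583

95.8 %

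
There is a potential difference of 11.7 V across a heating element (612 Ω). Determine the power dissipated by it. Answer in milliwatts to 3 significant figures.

With V across and R both known, P = V²/R gives the dissipation directly.
P = (11.7 V)² / 612 Ω = 0.2237 W

224 mW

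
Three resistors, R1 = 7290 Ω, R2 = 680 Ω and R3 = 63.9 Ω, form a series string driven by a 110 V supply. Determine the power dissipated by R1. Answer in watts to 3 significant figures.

1.37 W

Every series element carries the same I. Get I from the total resistance, then P = I² × R1.
R_total = 7290 + 680 + 63.9 = 8034 Ω
I = V / R_total = 110 / 8034 = 0.01369 A
P_R1 = I² × R1 = (0.01369)² × 7290 = 1.367 W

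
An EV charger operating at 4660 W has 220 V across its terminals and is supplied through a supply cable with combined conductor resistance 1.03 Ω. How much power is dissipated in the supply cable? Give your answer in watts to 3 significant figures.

Line loss is just I²R for the cable — we know both I and R_line directly.
I = P / V = 4660 / 220 = 21.18 A through the supply cable.
P_line = I² R_line = (21.18)² × 1.03 = 462.1 W

462 W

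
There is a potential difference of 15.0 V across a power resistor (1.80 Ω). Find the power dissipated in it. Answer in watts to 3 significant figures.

V and R are stated; P = V²/R avoids computing the current.
P = (15.0 V)² / 1.80 Ω = 125.0 W

125 W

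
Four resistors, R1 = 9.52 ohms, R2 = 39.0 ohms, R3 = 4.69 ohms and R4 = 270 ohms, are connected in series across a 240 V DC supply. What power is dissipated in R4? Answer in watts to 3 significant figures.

149 W

The current is common to all series resistors; compute it, then apply P = I²R for the target.
R_total = 9.52 + 39.0 + 4.69 + 270 = 323.2 Ω
I = V / R_total = 240 / 323.2 = 0.7426 A
P_R4 = I² × R4 = (0.7426)² × 270 = 148.9 W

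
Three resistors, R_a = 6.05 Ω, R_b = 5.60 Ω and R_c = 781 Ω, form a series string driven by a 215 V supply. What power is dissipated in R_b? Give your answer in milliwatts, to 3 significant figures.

412 mW

The current is common to all series resistors; compute it, then apply P = I²R for the target.
R_total = 6.05 + 5.60 + 781 = 792.6 Ω
I = V / R_total = 215 / 792.6 = 0.2712 A
P_R_b = I² × R_b = (0.2712)² × 5.60 = 0.4120 W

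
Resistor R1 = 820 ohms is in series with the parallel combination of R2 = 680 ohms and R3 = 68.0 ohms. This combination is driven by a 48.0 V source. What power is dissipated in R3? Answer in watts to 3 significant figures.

Collapse R2‖R3 to a single equivalent, reducing the network to two series elements.
R_p = (680×68.0)/(680+68.0) = 61.82 Ω
R_total = 820 + 61.82 = 881.8 Ω
I = V / R_total = 48.0 / 881.8 = 0.05443 A
Voltage across the parallel pair: V_p = I × R_p = 0.05443 × 61.82 = 3.365 V
R3 is across V_p, so use P = V²/R for that branch.
P_R3 = (3.365)² / 68.0 = 0.1665 W

0.167 W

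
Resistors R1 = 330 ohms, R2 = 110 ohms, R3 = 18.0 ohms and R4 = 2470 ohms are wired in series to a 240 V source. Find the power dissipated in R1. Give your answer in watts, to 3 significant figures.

In a series string the same current flows through every resistor — find that current, then P = I²R for the one we want.
R_total = 330 + 110 + 18.0 + 2470 = 2928 Ω
I = V / R_total = 240 / 2928 = 0.08197 A
P_R1 = I² × R1 = (0.08197)² × 330 = 2.217 W

2.22 W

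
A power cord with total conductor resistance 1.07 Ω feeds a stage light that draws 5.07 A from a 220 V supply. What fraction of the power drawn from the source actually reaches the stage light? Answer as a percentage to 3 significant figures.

The power cord carries the full 5.07 A.
P_line = I² R_line = (5.070)² × 1.07 = 27.50 W
P_source = V I = 220 × 5.070 = 1115 W; P_load = 1088 W
η = P_load / P_source = 1088 / 1115 = 0.9753

97.5 %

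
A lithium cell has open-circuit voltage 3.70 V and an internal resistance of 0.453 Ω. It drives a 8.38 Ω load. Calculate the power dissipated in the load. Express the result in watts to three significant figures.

Find the circuit current first, then P = I²R for the load (series elements share I).
I = ε / (r + R) = 3.70 / (0.453 + 8.38) = 0.4189 A
P_load = I² R = (0.4189)² × 8.38 = 1.470 W

1.47 W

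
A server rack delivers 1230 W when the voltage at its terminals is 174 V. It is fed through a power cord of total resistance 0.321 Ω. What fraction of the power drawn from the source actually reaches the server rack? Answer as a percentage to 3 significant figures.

I = P / V = 1230 / 174 = 7.069 A through the power cord.
P_line = I² R_line = (7.069)² × 0.321 = 16.04 W
P_source = P_load + P_line = 1230 + 16.04 = 1246 W
η = P_load / P_source = 1230 / 1246 = 0.9871

98.7 %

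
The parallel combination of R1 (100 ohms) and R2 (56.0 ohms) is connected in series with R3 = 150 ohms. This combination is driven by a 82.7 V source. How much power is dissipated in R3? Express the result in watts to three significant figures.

Reduce the parallel combination to a single R_p; the circuit then becomes R_p in series with the remaining resistor.
R_p = (100×56.0)/(100+56.0) = 35.90 Ω
R_total = R_p + 150 = 35.90 + 150 = 185.9 Ω
I = V / R_total = 82.7 / 185.9 = 0.4449 A
R3 is the series element, so its power is I²R.
P_R3 = (0.4449)² × 150 = 29.69 W

29.7 W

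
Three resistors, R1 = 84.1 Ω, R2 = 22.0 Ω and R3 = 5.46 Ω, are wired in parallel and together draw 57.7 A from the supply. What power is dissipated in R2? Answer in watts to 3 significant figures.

2620 W

Parallel branches share V, not I — compute V via R_eq, then use V²/R for the target branch.
1/R_eq = 1/84.1 + 1/22.0 + 1/5.46 ⇒ R_eq = 4.158 Ω
V = I_total × R_eq = 57.70 × 4.158 = 239.9 V
P_R2 = V² / R2 = (239.9)² / 22.0 = 2616 W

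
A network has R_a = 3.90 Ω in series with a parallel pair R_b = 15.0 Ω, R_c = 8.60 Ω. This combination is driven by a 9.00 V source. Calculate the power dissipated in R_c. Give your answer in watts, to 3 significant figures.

3.21 W

Collapse R_b‖R_c to a single equivalent, reducing the network to two series elements.
R_p = (15.0×8.60)/(15.0+8.60) = 5.466 Ω
R_total = 3.90 + 5.466 = 9.366 Ω
I = V / R_total = 9.00 / 9.366 = 0.9609 A
Voltage across the parallel pair: V_p = I × R_p = 0.9609 × 5.466 = 5.252 V
R_c is across V_p, so use P = V²/R for that branch.
P_R_c = (5.252)² / 8.60 = 3.208 W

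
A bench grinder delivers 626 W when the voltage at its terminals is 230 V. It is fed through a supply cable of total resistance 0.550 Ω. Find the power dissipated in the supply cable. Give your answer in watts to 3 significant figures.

4.07 W

The supply cable and load are in series, so the same current flows in both; the loss is I²R_line.
I = P / V = 626 / 230 = 2.722 A through the supply cable.
P_line = I² R_line = (2.722)² × 0.550 = 4.074 W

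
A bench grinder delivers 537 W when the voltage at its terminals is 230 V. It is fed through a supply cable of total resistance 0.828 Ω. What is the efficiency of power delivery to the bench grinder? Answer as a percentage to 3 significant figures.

99.2 %

I = P / V = 537 / 230 = 2.335 A through the supply cable.
P_line = I² R_line = (2.335)² × 0.828 = 4.514 W
P_source = P_load + P_line = 537.0 + 4.514 = 541.5 W
η = P_load / P_source = 537.0 / 541.5 = 0.9917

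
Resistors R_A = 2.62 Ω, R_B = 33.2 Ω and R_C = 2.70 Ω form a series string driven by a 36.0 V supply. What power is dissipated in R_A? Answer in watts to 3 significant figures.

2.29 W

Series elements share the same current, so find I first, then use P = I²R.
R_total = 2.62 + 33.2 + 2.70 = 38.52 Ω
I = V / R_total = 36.0 / 38.52 = 0.9346 A
P_R_A = I² × R_A = (0.9346)² × 2.62 = 2.288 W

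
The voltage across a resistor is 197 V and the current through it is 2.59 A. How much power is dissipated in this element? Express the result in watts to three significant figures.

510 W

With V and I both given, power follows immediately from P = V I.
P = 197 V × 2.590 A = 510.2 W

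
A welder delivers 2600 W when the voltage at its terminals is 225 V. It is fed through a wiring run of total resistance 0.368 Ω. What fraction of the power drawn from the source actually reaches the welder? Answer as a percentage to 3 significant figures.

I = P / V = 2600 / 225 = 11.56 A through the wiring run.
P_line = I² R_line = (11.56)² × 0.368 = 49.14 W
P_source = P_load + P_line = 2600 + 49.14 = 2649 W
η = P_load / P_source = 2600 / 2649 = 0.9815

98.1 %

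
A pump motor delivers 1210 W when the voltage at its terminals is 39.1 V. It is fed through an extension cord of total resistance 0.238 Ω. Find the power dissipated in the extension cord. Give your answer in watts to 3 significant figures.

Only the current and the line resistance are needed for the I²R loss.
I = P / V = 1210 / 39.1 = 30.95 A through the extension cord.
P_line = I² R_line = (30.95)² × 0.238 = 227.9 W

228 W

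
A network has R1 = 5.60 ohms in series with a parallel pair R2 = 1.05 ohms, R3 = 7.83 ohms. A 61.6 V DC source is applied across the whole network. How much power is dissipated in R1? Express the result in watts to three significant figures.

499 W

Replace R2 and R3 with their parallel equivalent so the circuit becomes R1 in series with R_p.
R_p = (1.05×7.83)/(1.05+7.83) = 0.9258 Ω
R_total = 5.60 + 0.9258 = 6.526 Ω
I = V / R_total = 61.6 / 6.526 = 9.439 A
R1 is in the main series path, so its power is I²R1.
P_R1 = (9.439)² × 5.60 = 499.0 W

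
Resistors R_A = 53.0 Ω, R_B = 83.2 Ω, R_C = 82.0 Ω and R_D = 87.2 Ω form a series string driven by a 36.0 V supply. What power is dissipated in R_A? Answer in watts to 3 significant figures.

In a series string the same current flows through every resistor — find that current, then P = I²R for the one we want.
R_total = 53.0 + 83.2 + 82.0 + 87.2 = 305.4 Ω
I = V / R_total = 36.0 / 305.4 = 0.1179 A
P_R_A = I² × R_A = (0.1179)² × 53.0 = 0.7364 W

0.736 W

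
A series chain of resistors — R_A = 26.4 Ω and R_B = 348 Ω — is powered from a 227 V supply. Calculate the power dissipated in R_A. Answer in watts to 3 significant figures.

9.70 W

Since the resistors are in series they all carry the loop current I = V/R_total; the power in any one is I²R.
R_total = 26.4 + 348 = 374.4 Ω
I = V / R_total = 227 / 374.4 = 0.6063 A
P_R_A = I² × R_A = (0.6063)² × 26.4 = 9.705 W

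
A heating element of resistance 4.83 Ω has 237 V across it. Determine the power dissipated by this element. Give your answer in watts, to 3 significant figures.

We know the drop across the element and its resistance — P = V²/R, one step.
P = (237 V)² / 4.83 Ω = 11630 W

11600 W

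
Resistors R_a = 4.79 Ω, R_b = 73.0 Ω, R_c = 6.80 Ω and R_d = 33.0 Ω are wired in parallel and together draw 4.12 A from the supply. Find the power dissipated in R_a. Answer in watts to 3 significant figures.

Only the total current is stated, so first find the parallel equivalent to get the voltage across the combination.
1/R_eq = 1/4.79 + 1/73.0 + 1/6.80 + 1/33.0 ⇒ R_eq = 2.501 Ω
V = I_total × R_eq = 4.120 × 2.501 = 10.30 V
P_R_a = V² / R_a = (10.30)² / 4.79 = 22.17 W

22.2 W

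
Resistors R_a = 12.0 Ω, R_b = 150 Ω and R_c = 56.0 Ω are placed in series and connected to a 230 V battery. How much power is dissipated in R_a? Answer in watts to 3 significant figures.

In a series string the same current flows through every resistor — find that current, then P = I²R for the one we want.
R_total = 12.0 + 150 + 56.0 = 218.0 Ω
I = V / R_total = 230 / 218.0 = 1.055 A
P_R_a = I² × R_a = (1.055)² × 12.0 = 13.36 W

13.4 W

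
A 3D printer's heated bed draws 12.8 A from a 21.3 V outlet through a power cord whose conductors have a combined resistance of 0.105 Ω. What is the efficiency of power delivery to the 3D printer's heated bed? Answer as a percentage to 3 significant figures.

93.7 %

The power cord carries the full 12.8 A.
P_line = I² R_line = (12.80)² × 0.105 = 17.20 W
P_source = V I = 21.3 × 12.80 = 272.6 W; P_load = 255.4 W
η = P_load / P_source = 255.4 / 272.6 = 0.9369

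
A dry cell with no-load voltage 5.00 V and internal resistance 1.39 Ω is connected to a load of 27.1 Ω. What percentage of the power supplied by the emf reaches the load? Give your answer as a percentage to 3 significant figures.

95.1 %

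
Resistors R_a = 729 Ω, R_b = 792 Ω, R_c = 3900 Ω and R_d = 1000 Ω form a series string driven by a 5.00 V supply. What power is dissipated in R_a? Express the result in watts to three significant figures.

0.000442 W

In a series string the same current flows through every resistor — find that current, then P = I²R for the one we want.
R_total = 729 + 792 + 3900 + 1000 = 6421 Ω
I = V / R_total = 5.00 / 6421 = 0.0007787 A
P_R_a = I² × R_a = (0.0007787)² × 729 = 0.0004420 W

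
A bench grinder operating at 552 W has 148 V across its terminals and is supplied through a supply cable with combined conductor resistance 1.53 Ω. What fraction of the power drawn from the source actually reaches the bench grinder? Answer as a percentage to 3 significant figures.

96.3 %

I = P / V = 552 / 148 = 3.730 A through the supply cable.
P_line = I² R_line = (3.730)² × 1.53 = 21.28 W
P_source = P_load + P_line = 552.0 + 21.28 = 573.3 W
η = P_load / P_source = 552.0 / 573.3 = 0.9629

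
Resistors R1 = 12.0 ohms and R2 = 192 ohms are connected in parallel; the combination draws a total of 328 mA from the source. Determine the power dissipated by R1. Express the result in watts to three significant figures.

The branches share the same voltage, but only the total current is given — find V from the equivalent resistance first.
1/R_eq = 1/12.0 + 1/192 ⇒ R_eq = 11.29 Ω
V = I_total × R_eq = 0.3280 × 11.29 = 3.704 V
P_R1 = V² / R1 = (3.704)² / 12.0 = 1.144 W

1.14 W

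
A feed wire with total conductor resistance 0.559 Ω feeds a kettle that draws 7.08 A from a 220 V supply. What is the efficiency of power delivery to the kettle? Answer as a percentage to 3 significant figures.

The feed wire carries the full 7.08 A.
P_line = I² R_line = (7.080)² × 0.559 = 28.02 W
P_source = V I = 220 × 7.080 = 1558 W; P_load = 1530 W
η = P_load / P_source = 1530 / 1558 = 0.9820

98.2 %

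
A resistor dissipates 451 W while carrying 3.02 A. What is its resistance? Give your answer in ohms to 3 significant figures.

Inverting the appropriate power form: R = P / I².
R = 451 / (3.020)² = 49.45 Ω

49.4 Ω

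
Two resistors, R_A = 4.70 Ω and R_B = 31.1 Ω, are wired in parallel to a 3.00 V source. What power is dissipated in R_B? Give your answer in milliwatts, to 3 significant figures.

Each parallel branch sees the full supply voltage, so P = V²/R applies directly to the target branch.
P_R_B = V² / R_B = (3.00)² / 31.1 Ω = 0.2894 W

289 mW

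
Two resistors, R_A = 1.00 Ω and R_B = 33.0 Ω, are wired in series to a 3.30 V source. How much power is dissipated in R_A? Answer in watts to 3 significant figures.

Since the resistors are in series they all carry the loop current I = V/R_total; the power in any one is I²R.
R_total = 1.00 + 33.0 = 34.00 Ω
I = V / R_total = 3.30 / 34.00 = 0.09706 A
P_R_A = I² × R_A = (0.09706)² × 1.00 = 0.009420 W

0.00942 W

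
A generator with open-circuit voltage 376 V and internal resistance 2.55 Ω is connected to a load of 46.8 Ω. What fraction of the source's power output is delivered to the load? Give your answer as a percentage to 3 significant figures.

94.8 %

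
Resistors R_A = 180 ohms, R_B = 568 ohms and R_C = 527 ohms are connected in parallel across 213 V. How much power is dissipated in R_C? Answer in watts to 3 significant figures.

86.1 W

Parallel branches share the same voltage; P = V²/R gives the branch power in one step.
P_R_C = V² / R_C = (213)² / 527 Ω = 86.09 W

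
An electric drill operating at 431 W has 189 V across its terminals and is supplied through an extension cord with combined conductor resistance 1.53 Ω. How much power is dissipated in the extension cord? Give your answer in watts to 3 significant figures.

The extension cord is a series resistance carrying the load current; its dissipation is I²R_line.
I = P / V = 431 / 189 = 2.280 A through the extension cord.
P_line = I² R_line = (2.280)² × 1.53 = 7.957 W

7.96 W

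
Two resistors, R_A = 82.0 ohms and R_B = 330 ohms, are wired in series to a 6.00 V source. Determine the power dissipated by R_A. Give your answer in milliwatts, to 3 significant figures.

In a series string the same current flows through every resistor — find that current, then P = I²R for the one we want.
R_total = 82.0 + 330 = 412.0 Ω
I = V / R_total = 6.00 / 412.0 = 0.01456 A
P_R_A = I² × R_A = (0.01456)² × 82.0 = 0.01739 W

17.4 mW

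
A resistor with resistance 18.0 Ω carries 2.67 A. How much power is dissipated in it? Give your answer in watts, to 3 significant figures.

The current through and the resistance of the element are both given; use P = I²R.
P = (2.670 A)² × 18.0 Ω = 128.3 W

128 W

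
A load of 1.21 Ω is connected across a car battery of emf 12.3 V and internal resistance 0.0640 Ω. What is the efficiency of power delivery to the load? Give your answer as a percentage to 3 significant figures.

Both r and R carry the same current, so the power split is just the resistance split: η = R/(R+r).
η = R / (R + r) = 1.21 / (1.21 + 0.0640) = 0.9498

95.0 %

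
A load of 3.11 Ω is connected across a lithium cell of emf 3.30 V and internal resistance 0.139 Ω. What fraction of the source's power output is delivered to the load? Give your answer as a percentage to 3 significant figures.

The source delivers εI, of which I²R reaches the load and I²r is lost; since I is common, η = R/(R+r).
η = R / (R + r) = 3.11 / (3.11 + 0.139) = 0.9572

95.7 %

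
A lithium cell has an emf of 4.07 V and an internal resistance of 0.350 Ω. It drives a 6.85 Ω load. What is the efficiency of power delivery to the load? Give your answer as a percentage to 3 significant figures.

95.1 %

η = P_load/(P_load+P_int) = I²R/(I²R+I²r) = R/(R+r) — the I² cancels for series elements.
η = R / (R + r) = 6.85 / (6.85 + 0.350) = 0.9514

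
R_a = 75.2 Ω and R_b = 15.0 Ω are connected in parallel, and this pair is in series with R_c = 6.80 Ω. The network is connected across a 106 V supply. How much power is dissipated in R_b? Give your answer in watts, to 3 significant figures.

Collapse the R_a‖R_b pair into one equivalent R_p; then R_p and R_c form a series string.
R_p = (75.2×15.0)/(75.2+15.0) = 12.51 Ω
R_total = R_p + 6.80 = 12.51 + 6.80 = 19.31 Ω
I = V / R_total = 106 / 19.31 = 5.491 A
Voltage across the parallel pair: V_p = I × R_p = 5.491 × 12.51 = 68.66 V
R_b has V_p across it, so P = V_p²/R_b.
P_R_b = (68.66)² / 15.0 = 314.3 W

314 W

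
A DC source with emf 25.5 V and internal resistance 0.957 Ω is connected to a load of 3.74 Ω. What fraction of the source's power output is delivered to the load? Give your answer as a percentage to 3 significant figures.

η = P_load/(P_load+P_int) = I²R/(I²R+I²r) = R/(R+r) — the I² cancels for series elements.
η = R / (R + r) = 3.74 / (3.74 + 0.957) = 0.7963

79.6 %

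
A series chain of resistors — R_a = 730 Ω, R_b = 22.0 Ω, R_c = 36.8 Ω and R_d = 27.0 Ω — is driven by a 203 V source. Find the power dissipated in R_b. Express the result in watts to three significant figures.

Series elements share the same current, so find I first, then use P = I²R.
R_total = 730 + 22.0 + 36.8 + 27.0 = 815.8 Ω
I = V / R_total = 203 / 815.8 = 0.2488 A
P_R_b = I² × R_b = (0.2488)² × 22.0 = 1.362 W

1.36 W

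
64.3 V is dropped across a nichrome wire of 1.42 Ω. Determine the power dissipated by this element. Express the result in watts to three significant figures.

2910 W

With V across and R both known, P = V²/R gives the dissipation directly.
P = (64.3 V)² / 1.42 Ω = 2912 W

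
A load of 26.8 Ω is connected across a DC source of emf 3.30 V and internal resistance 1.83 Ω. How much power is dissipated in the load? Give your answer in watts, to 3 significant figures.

0.356 W

Find the circuit current first, then P = I²R for the load (series elements share I).
I = ε / (r + R) = 3.30 / (1.83 + 26.8) = 0.1153 A
P_load = I² R = (0.1153)² × 26.8 = 0.3561 W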